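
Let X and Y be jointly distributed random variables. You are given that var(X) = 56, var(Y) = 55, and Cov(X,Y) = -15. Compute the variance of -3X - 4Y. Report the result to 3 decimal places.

var(-3X - 4Y) = (-3)²·var(X) + (-4)²·var(Y) + 2·(-3)·(-4)·Cov(X,Y)
= 9·56 + 16·55 + 24·-15 = 1024

1024.000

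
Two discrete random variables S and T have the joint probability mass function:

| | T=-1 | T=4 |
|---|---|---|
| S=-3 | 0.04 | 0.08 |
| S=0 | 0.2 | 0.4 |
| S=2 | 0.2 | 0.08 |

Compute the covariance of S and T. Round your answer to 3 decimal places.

E[S] = 0.2,  E[T] = 1.8
E[ST] = -0.6
Cov(S,T) = E[ST] − E[S]E[T] = -0.6 − (0.2)(1.8) = -0.96

-0.960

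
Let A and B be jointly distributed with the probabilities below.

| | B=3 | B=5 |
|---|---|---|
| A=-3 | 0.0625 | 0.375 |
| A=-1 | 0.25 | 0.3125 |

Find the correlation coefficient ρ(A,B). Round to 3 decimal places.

E[A] = -1.875,  E[B] = 4.375
E[AB] = -8.5
Cov(A,B) = E[AB] − E[A]E[B] = -8.5 − (-1.875)(4.375) = -0.296875
Var(A) = 0.984375,  Var(B) = 0.859375
ρ = -0.296875 / √(0.984375·0.859375) ≈ -0.323

-0.323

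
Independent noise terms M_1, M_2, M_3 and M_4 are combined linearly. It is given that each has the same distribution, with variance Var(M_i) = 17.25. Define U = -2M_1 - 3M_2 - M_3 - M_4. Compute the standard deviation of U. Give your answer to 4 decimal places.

By independence, Var(U) = (-2)²Var(M_1) + (-3)²Var(M_2) + (-1)²Var(M_3) + (-1)²Var(M_4)
= (-2)²·17.25 + (-3)²·17.25 + (-1)²·17.25 + (-1)²·17.25 = 258.75
σ(U) = √258.75 ≈ 16.0857

16.0857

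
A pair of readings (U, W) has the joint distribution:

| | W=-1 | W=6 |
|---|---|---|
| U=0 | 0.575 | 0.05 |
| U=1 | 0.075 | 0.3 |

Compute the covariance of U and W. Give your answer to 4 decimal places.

E[U] = 0.375,  E[W] = 1.45
E[UW] = 1.725
Cov(U,W) = E[UW] − E[U]E[W] = 1.725 − (0.375)(1.45) = 1.18125

1.1813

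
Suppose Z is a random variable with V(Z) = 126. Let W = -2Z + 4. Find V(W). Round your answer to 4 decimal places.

504.0000

V(-2Z + 4) = (-2)²·V(Z) = 4·126 = 504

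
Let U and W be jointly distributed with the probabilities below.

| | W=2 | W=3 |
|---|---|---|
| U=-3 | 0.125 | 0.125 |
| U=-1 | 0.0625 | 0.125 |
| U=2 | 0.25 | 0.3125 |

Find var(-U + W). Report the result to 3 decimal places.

E[U] = 0.1875,  E[W] = 2.5625,  E[UW] = 0.5
var(U) = 4.6875 − (0.1875)² = 4.65234375;  var(W) = 6.8125 − (2.5625)² = 0.24609375
cov(U,W) = 0.5 − (0.1875)(2.5625) = 0.01953125
var(-U + W) = (-1)²·4.65234375 + (1)²·0.24609375 + 2·(-1)·(1)·0.01953125 = 4.859375

4.859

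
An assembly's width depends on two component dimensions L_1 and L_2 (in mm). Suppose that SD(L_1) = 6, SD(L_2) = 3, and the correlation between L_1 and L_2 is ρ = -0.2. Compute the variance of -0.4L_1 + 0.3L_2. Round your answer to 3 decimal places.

7.434

Var(L_1) = (6)² = 36;  Var(L_2) = (3)² = 9
cov(L_1,L_2) = ρ·SD(L_1)·SD(L_2) = -0.2·6·3 = -3.6
Var(-0.4L_1 + 0.3L_2) = (-0.4)²·Var(L_1) + (0.3)²·Var(L_2) + 2·(-0.4)·(0.3)·cov(L_1,L_2)
= 0.16·36 + 0.09·9 + -0.24·-3.6 = 7.434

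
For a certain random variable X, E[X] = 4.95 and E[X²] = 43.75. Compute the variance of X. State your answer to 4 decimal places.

19.2475

Var(X) = 43.75 − (4.95)² = 19.2475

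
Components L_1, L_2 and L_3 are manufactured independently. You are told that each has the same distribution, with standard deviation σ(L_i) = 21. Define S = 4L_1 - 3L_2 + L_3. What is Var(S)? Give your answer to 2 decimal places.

Var(L_i) = (21)² = 441
By independence, Var(S) = (4)²Var(L_1) + (-3)²Var(L_2) + (1)²Var(L_3)
= (4)²·441 + (-3)²·441 + (1)²·441 = 11466

11466.00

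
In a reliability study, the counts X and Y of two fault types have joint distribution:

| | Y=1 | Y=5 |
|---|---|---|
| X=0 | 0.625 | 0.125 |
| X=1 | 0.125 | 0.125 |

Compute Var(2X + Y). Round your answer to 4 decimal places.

E[X] = 0.25,  E[Y] = 2,  E[XY] = 0.75
Var(X) = 0.25 − (0.25)² = 0.1875;  Var(Y) = 7 − (2)² = 3
cov(X,Y) = 0.75 − (0.25)(2) = 0.25
Var(2X + Y) = (2)²·0.1875 + (1)²·3 + 2·(2)·(1)·0.25 = 4.75

4.7500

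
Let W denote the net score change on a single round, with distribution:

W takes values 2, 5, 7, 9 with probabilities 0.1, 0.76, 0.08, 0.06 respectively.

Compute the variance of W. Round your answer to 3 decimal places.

2.170

E[W] = (2)(0.1) + (5)(0.76) + (7)(0.08) + (9)(0.06) = 5.1
E[W²] = (2)²(0.1) + (5)²(0.76) + (7)²(0.08) + (9)²(0.06) = 28.18
Var(W) = E[W²] − (E[W])² = 28.18 − (5.1)² = 2.17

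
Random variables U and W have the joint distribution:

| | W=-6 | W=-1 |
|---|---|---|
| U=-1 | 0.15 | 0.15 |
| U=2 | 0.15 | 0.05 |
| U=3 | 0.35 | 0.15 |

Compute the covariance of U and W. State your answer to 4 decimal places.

-0.8000

E[U] = 1.6,  E[W] = -4.25
E[UW] = -7.6
cov(U,W) = E[UW] − E[U]E[W] = -7.6 − (1.6)(-4.25) = -0.8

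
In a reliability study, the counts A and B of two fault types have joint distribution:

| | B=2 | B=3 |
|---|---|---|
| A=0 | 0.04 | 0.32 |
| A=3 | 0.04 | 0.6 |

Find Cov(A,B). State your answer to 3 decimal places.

0.034

E[A] = 1.92,  E[B] = 2.92
E[AB] = 5.64
Cov(A,B) = E[AB] − E[A]E[B] = 5.64 − (1.92)(2.92) = 0.0336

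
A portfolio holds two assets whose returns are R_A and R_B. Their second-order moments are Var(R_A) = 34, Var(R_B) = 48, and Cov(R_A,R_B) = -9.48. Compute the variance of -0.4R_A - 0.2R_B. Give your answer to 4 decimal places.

Var(-0.4R_A - 0.2R_B) = (-0.4)²·Var(R_A) + (-0.2)²·Var(R_B) + 2·(-0.4)·(-0.2)·Cov(R_A,R_B)
= 0.16·34 + 0.04·48 + 0.16·-9.48 = 5.8432

5.8432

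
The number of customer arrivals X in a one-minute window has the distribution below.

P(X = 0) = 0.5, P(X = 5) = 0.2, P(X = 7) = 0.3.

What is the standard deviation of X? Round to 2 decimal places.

3.18

E[X] = (0)(0.5) + (5)(0.2) + (7)(0.3) = 3.1
E[X²] = (0)²(0.5) + (5)²(0.2) + (7)²(0.3) = 19.7
Var(X) = E[X²] − (E[X])² = 19.7 − (3.1)² = 10.09
SD(X) = √10.09 ≈ 3.18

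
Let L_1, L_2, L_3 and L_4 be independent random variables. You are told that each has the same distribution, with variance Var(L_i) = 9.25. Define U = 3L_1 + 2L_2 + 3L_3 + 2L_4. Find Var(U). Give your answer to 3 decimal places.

By independence, Var(U) = (3)²Var(L_1) + (2)²Var(L_2) + (3)²Var(L_3) + (2)²Var(L_4)
= (3)²·9.25 + (2)²·9.25 + (3)²·9.25 + (2)²·9.25 = 240.5

240.500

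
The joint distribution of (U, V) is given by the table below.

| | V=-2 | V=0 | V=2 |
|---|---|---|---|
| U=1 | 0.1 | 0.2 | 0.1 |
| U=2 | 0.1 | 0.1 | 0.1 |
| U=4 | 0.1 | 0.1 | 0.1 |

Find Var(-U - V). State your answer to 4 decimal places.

3.9600

E[U] = 2.2,  E[V] = 0,  E[UV] = 0
Var(U) = 6.4 − (2.2)² = 1.56;  Var(V) = 2.4 − (0)² = 2.4
Cov(U,V) = 0 − (2.2)(0) = 0
Var(-U - V) = (-1)²·1.56 + (-1)²·2.4 + 2·(-1)·(-1)·0 = 3.96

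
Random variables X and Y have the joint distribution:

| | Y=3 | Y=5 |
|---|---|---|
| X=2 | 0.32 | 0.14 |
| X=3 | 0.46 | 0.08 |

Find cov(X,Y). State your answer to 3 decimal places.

E[X] = 2.54,  E[Y] = 3.44
E[XY] = 8.66
cov(X,Y) = E[XY] − E[X]E[Y] = 8.66 − (2.54)(3.44) = -0.0776

-0.078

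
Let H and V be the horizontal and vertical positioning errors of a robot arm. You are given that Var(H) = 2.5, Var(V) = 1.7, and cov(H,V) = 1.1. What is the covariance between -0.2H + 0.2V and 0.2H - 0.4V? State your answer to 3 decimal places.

-0.104

cov(-0.2H + 0.2V, 0.2H - 0.4V) = (-0.2)(0.2)Var(H) + (0.2)(-0.4)Var(V) + [(-0.2)(-0.4) + (0.2)(0.2)]cov(H,V)
= -0.04·2.5 + -0.08·1.7 + 0.12·1.1 = -0.104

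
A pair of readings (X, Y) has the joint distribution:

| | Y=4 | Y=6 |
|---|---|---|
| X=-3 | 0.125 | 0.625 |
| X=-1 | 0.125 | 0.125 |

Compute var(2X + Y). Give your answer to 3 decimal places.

E[X] = -2.5,  E[Y] = 5.5,  E[XY] = -14
var(X) = 7 − (-2.5)² = 0.75;  var(Y) = 31 − (5.5)² = 0.75
cov(X,Y) = -14 − (-2.5)(5.5) = -0.25
var(2X + Y) = (2)²·0.75 + (1)²·0.75 + 2·(2)·(1)·-0.25 = 2.75

2.750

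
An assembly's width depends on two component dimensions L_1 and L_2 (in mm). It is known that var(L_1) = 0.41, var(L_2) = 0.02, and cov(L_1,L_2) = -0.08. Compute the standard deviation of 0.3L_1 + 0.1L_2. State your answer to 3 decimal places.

var(0.3L_1 + 0.1L_2) = (0.3)²·var(L_1) + (0.1)²·var(L_2) + 2·(0.3)·(0.1)·cov(L_1,L_2)
= 0.09·0.41 + 0.01·0.02 + 0.06·-0.08 = 0.0323
sd(0.3L_1 + 0.1L_2) = √0.0323 ≈ 0.180

0.180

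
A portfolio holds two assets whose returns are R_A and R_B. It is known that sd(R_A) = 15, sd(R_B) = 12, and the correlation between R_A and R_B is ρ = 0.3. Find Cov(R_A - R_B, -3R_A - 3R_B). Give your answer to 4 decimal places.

var(R_A) = (15)² = 225;  var(R_B) = (12)² = 144
Cov(R_A,R_B) = ρ·sd(R_A)·sd(R_B) = 0.3·15·12 = 54
Cov(R_A - R_B, -3R_A - 3R_B) = (1)(-3)var(R_A) + (-1)(-3)var(R_B) + [(1)(-3) + (-1)(-3)]Cov(R_A,R_B)
= -3·225 + 3·144 + 0·54 = -243

-243.0000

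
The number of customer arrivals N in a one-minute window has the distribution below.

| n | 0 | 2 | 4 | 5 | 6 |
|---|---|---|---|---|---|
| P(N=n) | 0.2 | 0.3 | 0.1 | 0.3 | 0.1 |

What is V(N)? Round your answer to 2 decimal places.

4.29

E[N] = (0)(0.2) + (2)(0.3) + (4)(0.1) + (5)(0.3) + (6)(0.1) = 3.1
E[N²] = (0)²(0.2) + (2)²(0.3) + (4)²(0.1) + (5)²(0.3) + (6)²(0.1) = 13.9
V(N) = E[N²] − (E[N])² = 13.9 − (3.1)² = 4.29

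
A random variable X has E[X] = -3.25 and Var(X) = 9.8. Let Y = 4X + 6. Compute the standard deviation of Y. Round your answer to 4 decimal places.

12.5220

Var(4X + 6) = (4)²·9.8 = 156.8
SD(Y) = √156.8 ≈ 12.5220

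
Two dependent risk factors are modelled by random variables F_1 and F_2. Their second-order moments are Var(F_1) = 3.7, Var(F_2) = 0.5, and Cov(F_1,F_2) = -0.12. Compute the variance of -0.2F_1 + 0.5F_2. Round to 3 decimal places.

Var(-0.2F_1 + 0.5F_2) = (-0.2)²·Var(F_1) + (0.5)²·Var(F_2) + 2·(-0.2)·(0.5)·Cov(F_1,F_2)
= 0.04·3.7 + 0.25·0.5 + -0.2·-0.12 = 0.297

0.297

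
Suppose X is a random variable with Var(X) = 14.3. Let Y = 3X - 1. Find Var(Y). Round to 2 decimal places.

Var(3X - 1) = (3)²·Var(X) = 9·14.3 = 128.7

128.70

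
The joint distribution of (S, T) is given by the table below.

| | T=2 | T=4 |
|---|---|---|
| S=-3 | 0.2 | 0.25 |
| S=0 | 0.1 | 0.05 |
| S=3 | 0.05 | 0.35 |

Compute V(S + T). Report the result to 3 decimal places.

E[S] = -0.15,  E[T] = 3.3,  E[ST] = 0.3
V(S) = 7.65 − (-0.15)² = 7.6275;  V(T) = 11.8 − (3.3)² = 0.91
Cov(S,T) = 0.3 − (-0.15)(3.3) = 0.795
V(S + T) = (1)²·7.6275 + (1)²·0.91 + 2·(1)·(1)·0.795 = 10.1275

10.128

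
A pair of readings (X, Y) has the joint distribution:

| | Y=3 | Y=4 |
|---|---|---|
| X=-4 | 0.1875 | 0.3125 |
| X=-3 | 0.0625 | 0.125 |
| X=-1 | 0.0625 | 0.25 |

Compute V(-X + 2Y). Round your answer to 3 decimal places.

E[X] = -2.875,  E[Y] = 3.6875,  E[XY] = -10.5
V(X) = 10 − (-2.875)² = 1.734375;  V(Y) = 13.8125 − (3.6875)² = 0.21484375
cov(X,Y) = -10.5 − (-2.875)(3.6875) = 0.1015625
V(-X + 2Y) = (-1)²·1.734375 + (2)²·0.21484375 + 2·(-1)·(2)·0.1015625 = 2.1875

2.188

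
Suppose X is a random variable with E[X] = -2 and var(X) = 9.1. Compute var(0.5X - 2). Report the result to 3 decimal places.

2.275

var(0.5X - 2) = (0.5)²·var(X) = 0.25·9.1 = 2.275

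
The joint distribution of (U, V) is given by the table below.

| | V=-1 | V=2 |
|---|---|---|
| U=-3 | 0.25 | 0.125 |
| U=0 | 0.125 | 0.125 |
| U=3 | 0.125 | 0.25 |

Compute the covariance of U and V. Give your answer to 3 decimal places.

E[U] = 0,  E[V] = 0.5
E[UV] = 1.125
cov(U,V) = E[UV] − E[U]E[V] = 1.125 − (0)(0.5) = 1.125

1.125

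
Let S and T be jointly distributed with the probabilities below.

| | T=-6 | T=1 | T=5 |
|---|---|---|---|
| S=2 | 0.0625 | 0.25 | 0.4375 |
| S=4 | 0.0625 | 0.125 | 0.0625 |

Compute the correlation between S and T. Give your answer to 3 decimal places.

E[S] = 2.5,  E[T] = 2.125
E[ST] = 4.375
Cov(S,T) = E[ST] − E[S]E[T] = 4.375 − (2.5)(2.125) = -0.9375
var(S) = 0.75,  var(T) = 12.859375
ρ = -0.9375 / √(0.75·12.859375) ≈ -0.302

-0.302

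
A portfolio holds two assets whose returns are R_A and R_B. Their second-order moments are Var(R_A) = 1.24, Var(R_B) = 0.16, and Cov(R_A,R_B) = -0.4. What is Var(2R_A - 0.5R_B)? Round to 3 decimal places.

Var(2R_A - 0.5R_B) = (2)²·Var(R_A) + (-0.5)²·Var(R_B) + 2·(2)·(-0.5)·Cov(R_A,R_B)
= 4·1.24 + 0.25·0.16 + -2·-0.4 = 5.8

5.800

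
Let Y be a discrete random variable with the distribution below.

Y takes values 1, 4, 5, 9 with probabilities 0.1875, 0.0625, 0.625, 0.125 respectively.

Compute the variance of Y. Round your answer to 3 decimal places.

E[Y] = (1)(0.1875) + (4)(0.0625) + (5)(0.625) + (9)(0.125) = 4.6875
E[Y²] = (1)²(0.1875) + (4)²(0.0625) + (5)²(0.625) + (9)²(0.125) = 26.9375
Var(Y) = E[Y²] − (E[Y])² = 26.9375 − (4.6875)² = 4.96484375

4.965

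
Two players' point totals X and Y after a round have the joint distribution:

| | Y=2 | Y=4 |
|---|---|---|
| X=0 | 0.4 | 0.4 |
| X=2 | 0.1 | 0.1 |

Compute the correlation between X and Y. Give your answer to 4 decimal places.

0.0000

E[X] = 0.4,  E[Y] = 3
E[XY] = 1.2
cov(X,Y) = E[XY] − E[X]E[Y] = 1.2 − (0.4)(3) = 0
Var(X) = 0.64,  Var(Y) = 1
ρ = 0 / √(0.64·1) ≈ 0.0000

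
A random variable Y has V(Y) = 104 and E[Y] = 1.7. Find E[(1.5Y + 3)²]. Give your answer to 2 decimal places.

264.80

E[1.5Y + 3] = 1.5·1.7 + 3 = 5.55
V(1.5Y + 3) = (1.5)²·104 = 234
E[(1.5Y + 3)²] = V((1.5Y + 3)) + (E[(1.5Y + 3)])² = 234 + (5.55)² = 264.8025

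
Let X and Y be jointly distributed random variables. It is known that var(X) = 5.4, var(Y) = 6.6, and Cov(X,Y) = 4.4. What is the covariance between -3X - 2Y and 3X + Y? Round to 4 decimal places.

Cov(-3X - 2Y, 3X + Y) = (-3)(3)var(X) + (-2)(1)var(Y) + [(-3)(1) + (-2)(3)]Cov(X,Y)
= -9·5.4 + -2·6.6 + -9·4.4 = -101.4

-101.4000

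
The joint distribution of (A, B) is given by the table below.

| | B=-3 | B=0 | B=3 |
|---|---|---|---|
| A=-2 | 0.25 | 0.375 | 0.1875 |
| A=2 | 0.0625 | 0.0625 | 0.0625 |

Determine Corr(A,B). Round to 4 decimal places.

E[A] = -1.25,  E[B] = -0.1875
E[AB] = 0.375
Cov(A,B) = E[AB] − E[A]E[B] = 0.375 − (-1.25)(-0.1875) = 0.140625
Var(A) = 2.4375,  Var(B) = 5.02734375
ρ = 0.140625 / √(2.4375·5.02734375) ≈ 0.0402

0.0402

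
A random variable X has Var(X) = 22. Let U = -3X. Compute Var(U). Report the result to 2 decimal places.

198.00

Var(-3X) = (-3)²·Var(X) = 9·22 = 198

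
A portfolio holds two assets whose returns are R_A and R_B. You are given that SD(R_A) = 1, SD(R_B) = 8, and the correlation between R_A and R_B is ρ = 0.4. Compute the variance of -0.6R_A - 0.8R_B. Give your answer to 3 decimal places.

44.392

Var(R_A) = (1)² = 1;  Var(R_B) = (8)² = 64
Cov(R_A,R_B) = ρ·SD(R_A)·SD(R_B) = 0.4·1·8 = 3.2
Var(-0.6R_A - 0.8R_B) = (-0.6)²·Var(R_A) + (-0.8)²·Var(R_B) + 2·(-0.6)·(-0.8)·Cov(R_A,R_B)
= 0.36·1 + 0.64·64 + 0.96·3.2 = 44.392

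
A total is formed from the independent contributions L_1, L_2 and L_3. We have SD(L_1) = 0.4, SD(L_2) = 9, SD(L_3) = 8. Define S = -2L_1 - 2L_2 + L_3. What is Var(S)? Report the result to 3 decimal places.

Var(L_1) = 0.16, Var(L_2) = 81, Var(L_3) = 64
By independence, Var(S) = (-2)²Var(L_1) + (-2)²Var(L_2) + (1)²Var(L_3)
= (-2)²·0.16 + (-2)²·81 + (1)²·64 = 388.64

388.640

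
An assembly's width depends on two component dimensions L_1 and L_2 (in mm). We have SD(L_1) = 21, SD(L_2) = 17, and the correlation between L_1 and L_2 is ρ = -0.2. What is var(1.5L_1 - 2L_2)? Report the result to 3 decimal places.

var(L_1) = (21)² = 441;  var(L_2) = (17)² = 289
Cov(L_1,L_2) = ρ·SD(L_1)·SD(L_2) = -0.2·21·17 = -71.4
var(1.5L_1 - 2L_2) = (1.5)²·var(L_1) + (-2)²·var(L_2) + 2·(1.5)·(-2)·Cov(L_1,L_2)
= 2.25·441 + 4·289 + -6·-71.4 = 2576.65

2576.650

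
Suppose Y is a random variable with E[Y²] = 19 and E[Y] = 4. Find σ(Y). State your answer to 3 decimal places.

V(Y) = 19 − (4)² = 3
σ(Y) = √3 ≈ 1.732

1.732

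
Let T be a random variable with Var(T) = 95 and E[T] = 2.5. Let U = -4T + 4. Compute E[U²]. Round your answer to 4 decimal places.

1556.0000

E[-4T + 4] = -4·2.5 + 4 = -6
Var(-4T + 4) = (-4)²·95 = 1520
E[U²] = Var(U) + (E[U])² = 1520 + (-6)² = 1556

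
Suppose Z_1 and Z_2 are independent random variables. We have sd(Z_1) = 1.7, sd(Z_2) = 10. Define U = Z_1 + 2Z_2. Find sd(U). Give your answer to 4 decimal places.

Var(Z_1) = 2.89, Var(Z_2) = 100
By independence, Var(U) = (1)²Var(Z_1) + (2)²Var(Z_2)
= (1)²·2.89 + (2)²·100 = 402.89
sd(U) = √402.89 ≈ 20.0721

20.0721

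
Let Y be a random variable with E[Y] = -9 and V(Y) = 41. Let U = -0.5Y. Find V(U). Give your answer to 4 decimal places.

V(-0.5Y) = (-0.5)²·V(Y) = 0.25·41 = 10.25

10.2500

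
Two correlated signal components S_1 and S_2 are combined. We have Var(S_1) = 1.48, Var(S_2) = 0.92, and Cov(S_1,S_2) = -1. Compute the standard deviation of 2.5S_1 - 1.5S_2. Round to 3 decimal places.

4.338

Var(2.5S_1 - 1.5S_2) = (2.5)²·Var(S_1) + (-1.5)²·Var(S_2) + 2·(2.5)·(-1.5)·Cov(S_1,S_2)
= 6.25·1.48 + 2.25·0.92 + -7.5·-1 = 18.82
sd(2.5S_1 - 1.5S_2) = √18.82 ≈ 4.338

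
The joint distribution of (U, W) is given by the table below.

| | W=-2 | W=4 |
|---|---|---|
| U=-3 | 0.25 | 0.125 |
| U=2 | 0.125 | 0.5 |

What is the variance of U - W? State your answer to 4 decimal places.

7.7344

E[U] = 0.125,  E[W] = 1.75,  E[UW] = 3.5
Var(U) = 5.875 − (0.125)² = 5.859375;  Var(W) = 11.5 − (1.75)² = 8.4375
cov(U,W) = 3.5 − (0.125)(1.75) = 3.28125
Var(U - W) = (1)²·5.859375 + (-1)²·8.4375 + 2·(1)·(-1)·3.28125 = 7.734375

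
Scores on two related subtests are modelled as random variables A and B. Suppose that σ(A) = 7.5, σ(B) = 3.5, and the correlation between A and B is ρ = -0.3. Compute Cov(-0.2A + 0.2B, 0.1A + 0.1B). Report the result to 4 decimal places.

V(A) = (7.5)² = 56.25;  V(B) = (3.5)² = 12.25
Cov(A,B) = ρ·σ(A)·σ(B) = -0.3·7.5·3.5 = -7.875
Cov(-0.2A + 0.2B, 0.1A + 0.1B) = (-0.2)(0.1)V(A) + (0.2)(0.1)V(B) + [(-0.2)(0.1) + (0.2)(0.1)]Cov(A,B)
= -0.02·56.25 + 0.02·12.25 + 0·-7.875 = -0.88

-0.8800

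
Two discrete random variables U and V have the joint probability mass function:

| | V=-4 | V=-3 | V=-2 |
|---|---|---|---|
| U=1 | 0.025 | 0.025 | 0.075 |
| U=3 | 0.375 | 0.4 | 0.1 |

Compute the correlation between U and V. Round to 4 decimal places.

E[U] = 2.75,  E[V] = -3.225
E[UV] = -9.025
Cov(U,V) = E[UV] − E[U]E[V] = -9.025 − (2.75)(-3.225) = -0.15625
Var(U) = 0.4375,  Var(V) = 0.524375
ρ = -0.15625 / √(0.4375·0.524375) ≈ -0.3262

-0.3262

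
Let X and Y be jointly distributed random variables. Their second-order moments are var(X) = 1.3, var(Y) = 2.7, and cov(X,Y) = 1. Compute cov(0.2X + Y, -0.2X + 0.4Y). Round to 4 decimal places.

0.9080

cov(0.2X + Y, -0.2X + 0.4Y) = (0.2)(-0.2)var(X) + (1)(0.4)var(Y) + [(0.2)(0.4) + (1)(-0.2)]cov(X,Y)
= -0.04·1.3 + 0.4·2.7 + -0.12·1 = 0.908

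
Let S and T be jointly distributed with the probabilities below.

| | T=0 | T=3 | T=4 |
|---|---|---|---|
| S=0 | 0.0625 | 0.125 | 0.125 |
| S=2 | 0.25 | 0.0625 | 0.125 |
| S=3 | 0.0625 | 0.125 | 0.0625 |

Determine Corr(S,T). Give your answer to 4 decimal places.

-0.1502

E[S] = 1.625,  E[T] = 2.1875
E[ST] = 3.25
cov(S,T) = E[ST] − E[S]E[T] = 3.25 − (1.625)(2.1875) = -0.3046875
Var(S) = 1.359375,  Var(T) = 3.02734375
ρ = -0.3046875 / √(1.359375·3.02734375) ≈ -0.1502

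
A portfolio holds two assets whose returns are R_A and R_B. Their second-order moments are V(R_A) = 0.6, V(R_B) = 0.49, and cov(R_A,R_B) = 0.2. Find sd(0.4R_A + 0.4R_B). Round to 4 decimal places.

0.4883

V(0.4R_A + 0.4R_B) = (0.4)²·V(R_A) + (0.4)²·V(R_B) + 2·(0.4)·(0.4)·cov(R_A,R_B)
= 0.16·0.6 + 0.16·0.49 + 0.32·0.2 = 0.2384
sd(0.4R_A + 0.4R_B) = √0.2384 ≈ 0.4883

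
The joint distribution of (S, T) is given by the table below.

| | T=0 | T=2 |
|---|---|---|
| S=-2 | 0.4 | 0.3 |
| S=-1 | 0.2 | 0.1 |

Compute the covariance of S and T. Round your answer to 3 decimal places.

-0.040

E[S] = -1.7,  E[T] = 0.8
E[ST] = -1.4
cov(S,T) = E[ST] − E[S]E[T] = -1.4 − (-1.7)(0.8) = -0.04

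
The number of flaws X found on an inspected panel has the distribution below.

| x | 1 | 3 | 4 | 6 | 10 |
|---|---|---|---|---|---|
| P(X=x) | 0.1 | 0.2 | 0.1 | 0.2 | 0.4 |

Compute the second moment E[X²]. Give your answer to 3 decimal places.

E[X²] = (1)²(0.1) + (3)²(0.2) + (4)²(0.1) + (6)²(0.2) + (10)²(0.4) = 50.7

50.700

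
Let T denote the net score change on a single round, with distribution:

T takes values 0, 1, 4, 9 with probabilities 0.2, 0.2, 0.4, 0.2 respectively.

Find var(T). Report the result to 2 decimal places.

9.84

E[T] = (0)(0.2) + (1)(0.2) + (4)(0.4) + (9)(0.2) = 3.6
E[T²] = (0)²(0.2) + (1)²(0.2) + (4)²(0.4) + (9)²(0.2) = 22.8
var(T) = E[T²] − (E[T])² = 22.8 − (3.6)² = 9.84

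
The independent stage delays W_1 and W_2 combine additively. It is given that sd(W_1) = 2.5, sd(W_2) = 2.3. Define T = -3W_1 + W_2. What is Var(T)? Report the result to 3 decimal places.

61.540

Var(W_1) = 6.25, Var(W_2) = 5.29
By independence, Var(T) = (-3)²Var(W_1) + (1)²Var(W_2)
= (-3)²·6.25 + (1)²·5.29 = 61.54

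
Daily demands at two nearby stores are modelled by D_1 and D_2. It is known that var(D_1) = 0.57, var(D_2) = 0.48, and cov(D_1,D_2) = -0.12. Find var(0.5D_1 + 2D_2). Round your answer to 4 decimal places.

var(0.5D_1 + 2D_2) = (0.5)²·var(D_1) + (2)²·var(D_2) + 2·(0.5)·(2)·cov(D_1,D_2)
= 0.25·0.57 + 4·0.48 + 2·-0.12 = 1.8225

1.8225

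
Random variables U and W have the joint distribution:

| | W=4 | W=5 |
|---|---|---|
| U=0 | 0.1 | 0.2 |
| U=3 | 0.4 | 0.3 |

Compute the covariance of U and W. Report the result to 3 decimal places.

E[U] = 2.1,  E[W] = 4.5
E[UW] = 9.3
cov(U,W) = E[UW] − E[U]E[W] = 9.3 − (2.1)(4.5) = -0.15

-0.150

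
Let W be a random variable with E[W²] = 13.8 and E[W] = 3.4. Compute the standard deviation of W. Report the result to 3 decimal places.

1.497

Var(W) = 13.8 − (3.4)² = 2.24
SD(W) = √2.24 ≈ 1.497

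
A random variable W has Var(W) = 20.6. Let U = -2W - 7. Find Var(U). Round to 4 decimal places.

82.4000

Var(-2W - 7) = (-2)²·Var(W) = 4·20.6 = 82.4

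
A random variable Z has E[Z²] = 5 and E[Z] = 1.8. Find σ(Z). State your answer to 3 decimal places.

1.327

V(Z) = 5 − (1.8)² = 1.76
σ(Z) = √1.76 ≈ 1.327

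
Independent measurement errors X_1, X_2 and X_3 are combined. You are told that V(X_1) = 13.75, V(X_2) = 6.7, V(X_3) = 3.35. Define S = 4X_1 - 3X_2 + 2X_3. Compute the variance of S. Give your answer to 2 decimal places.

293.70

By independence, V(S) = (4)²V(X_1) + (-3)²V(X_2) + (2)²V(X_3)
= (4)²·13.75 + (-3)²·6.7 + (2)²·3.35 = 293.7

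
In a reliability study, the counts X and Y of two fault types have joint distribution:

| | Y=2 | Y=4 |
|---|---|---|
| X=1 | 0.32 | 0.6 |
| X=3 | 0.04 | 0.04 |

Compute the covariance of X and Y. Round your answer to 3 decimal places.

-0.045

E[X] = 1.16,  E[Y] = 3.28
E[XY] = 3.76
cov(X,Y) = E[XY] − E[X]E[Y] = 3.76 − (1.16)(3.28) = -0.0448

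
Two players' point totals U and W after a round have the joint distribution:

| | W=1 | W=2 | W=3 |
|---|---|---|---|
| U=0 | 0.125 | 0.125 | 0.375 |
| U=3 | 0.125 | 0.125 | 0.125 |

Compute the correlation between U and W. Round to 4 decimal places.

-0.2335

E[U] = 1.125,  E[W] = 2.25
E[UW] = 2.25
Cov(U,W) = E[UW] − E[U]E[W] = 2.25 − (1.125)(2.25) = -0.28125
var(U) = 2.109375,  var(W) = 0.6875
ρ = -0.28125 / √(2.109375·0.6875) ≈ -0.2335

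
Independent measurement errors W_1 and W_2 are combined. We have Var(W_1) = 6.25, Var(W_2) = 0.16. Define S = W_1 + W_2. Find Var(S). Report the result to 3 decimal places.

6.410

By independence, Var(S) = (1)²Var(W_1) + (1)²Var(W_2)
= (1)²·6.25 + (1)²·0.16 = 6.41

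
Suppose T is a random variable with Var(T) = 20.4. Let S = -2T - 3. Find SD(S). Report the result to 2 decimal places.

Var(-2T - 3) = (-2)²·20.4 = 81.6
SD(S) = √81.6 ≈ 9.03

9.03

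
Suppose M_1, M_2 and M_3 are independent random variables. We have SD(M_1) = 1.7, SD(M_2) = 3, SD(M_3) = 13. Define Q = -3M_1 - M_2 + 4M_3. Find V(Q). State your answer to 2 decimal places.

2739.01

V(M_1) = 2.89, V(M_2) = 9, V(M_3) = 169
By independence, V(Q) = (-3)²V(M_1) + (-1)²V(M_2) + (4)²V(M_3)
= (-3)²·2.89 + (-1)²·9 + (4)²·169 = 2739.01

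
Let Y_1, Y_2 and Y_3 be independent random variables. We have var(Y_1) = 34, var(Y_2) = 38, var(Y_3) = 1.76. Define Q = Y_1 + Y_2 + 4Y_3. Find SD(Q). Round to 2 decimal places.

10.01

By independence, var(Q) = (1)²var(Y_1) + (1)²var(Y_2) + (4)²var(Y_3)
= (1)²·34 + (1)²·38 + (4)²·1.76 = 100.16
SD(Q) = √100.16 ≈ 10.01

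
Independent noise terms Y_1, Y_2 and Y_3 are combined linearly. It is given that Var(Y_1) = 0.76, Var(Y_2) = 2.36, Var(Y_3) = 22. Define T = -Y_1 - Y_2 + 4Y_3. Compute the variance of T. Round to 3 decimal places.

355.120

By independence, Var(T) = (-1)²Var(Y_1) + (-1)²Var(Y_2) + (4)²Var(Y_3)
= (-1)²·0.76 + (-1)²·2.36 + (4)²·22 = 355.12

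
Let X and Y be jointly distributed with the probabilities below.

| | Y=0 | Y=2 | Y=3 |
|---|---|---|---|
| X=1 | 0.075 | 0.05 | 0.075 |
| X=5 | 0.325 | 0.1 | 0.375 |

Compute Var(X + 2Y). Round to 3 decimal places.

10.350

E[X] = 4.2,  E[Y] = 1.65,  E[XY] = 6.95
Var(X) = 20.2 − (4.2)² = 2.56;  Var(Y) = 4.65 − (1.65)² = 1.9275
Cov(X,Y) = 6.95 − (4.2)(1.65) = 0.02
Var(X + 2Y) = (1)²·2.56 + (2)²·1.9275 + 2·(1)·(2)·0.02 = 10.35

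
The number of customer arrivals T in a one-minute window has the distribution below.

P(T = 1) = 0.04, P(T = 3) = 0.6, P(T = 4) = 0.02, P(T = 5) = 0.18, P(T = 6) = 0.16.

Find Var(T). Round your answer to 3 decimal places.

E[T] = (1)(0.04) + (3)(0.6) + (4)(0.02) + (5)(0.18) + (6)(0.16) = 3.78
E[T²] = (1)²(0.04) + (3)²(0.6) + (4)²(0.02) + (5)²(0.18) + (6)²(0.16) = 16.02
Var(T) = E[T²] − (E[T])² = 16.02 − (3.78)² = 1.7316

1.732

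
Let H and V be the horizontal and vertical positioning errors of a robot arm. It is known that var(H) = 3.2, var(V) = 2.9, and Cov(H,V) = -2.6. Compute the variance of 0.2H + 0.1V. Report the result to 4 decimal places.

var(0.2H + 0.1V) = (0.2)²·var(H) + (0.1)²·var(V) + 2·(0.2)·(0.1)·Cov(H,V)
= 0.04·3.2 + 0.01·2.9 + 0.04·-2.6 = 0.053

0.0530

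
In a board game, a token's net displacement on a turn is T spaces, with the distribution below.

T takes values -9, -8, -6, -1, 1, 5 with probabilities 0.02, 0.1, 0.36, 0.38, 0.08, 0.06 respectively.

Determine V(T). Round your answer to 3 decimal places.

13.080

E[T] = (-9)(0.02) + (-8)(0.1) + (-6)(0.36) + (-1)(0.38) + (1)(0.08) + (5)(0.06) = -3.14
E[T²] = (-9)²(0.02) + (-8)²(0.1) + (-6)²(0.36) + (-1)²(0.38) + (1)²(0.08) + (5)²(0.06) = 22.94
V(T) = E[T²] − (E[T])² = 22.94 − (-3.14)² = 13.0804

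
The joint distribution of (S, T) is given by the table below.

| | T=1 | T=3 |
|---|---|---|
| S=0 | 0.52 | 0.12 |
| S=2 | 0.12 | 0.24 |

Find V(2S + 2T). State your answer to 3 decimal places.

10.906

E[S] = 0.72,  E[T] = 1.72,  E[ST] = 1.68
V(S) = 1.44 − (0.72)² = 0.9216;  V(T) = 3.88 − (1.72)² = 0.9216
Cov(S,T) = 1.68 − (0.72)(1.72) = 0.4416
V(2S + 2T) = (2)²·0.9216 + (2)²·0.9216 + 2·(2)·(2)·0.4416 = 10.9056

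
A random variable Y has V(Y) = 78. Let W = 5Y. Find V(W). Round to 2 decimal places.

1950.00

V(5Y) = (5)²·V(Y) = 25·78 = 1950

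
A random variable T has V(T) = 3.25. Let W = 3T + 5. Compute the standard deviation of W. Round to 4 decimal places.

V(3T + 5) = (3)²·3.25 = 29.25
SD(W) = √29.25 ≈ 5.4083

5.4083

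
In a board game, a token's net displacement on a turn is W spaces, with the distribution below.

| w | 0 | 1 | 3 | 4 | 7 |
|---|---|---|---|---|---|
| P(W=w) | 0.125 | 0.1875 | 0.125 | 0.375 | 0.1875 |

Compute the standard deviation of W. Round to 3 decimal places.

2.260

E[W] = (0)(0.125) + (1)(0.1875) + (3)(0.125) + (4)(0.375) + (7)(0.1875) = 3.375
E[W²] = (0)²(0.125) + (1)²(0.1875) + (3)²(0.125) + (4)²(0.375) + (7)²(0.1875) = 16.5
Var(W) = E[W²] − (E[W])² = 16.5 − (3.375)² = 5.109375
SD(W) = √5.109375 ≈ 2.260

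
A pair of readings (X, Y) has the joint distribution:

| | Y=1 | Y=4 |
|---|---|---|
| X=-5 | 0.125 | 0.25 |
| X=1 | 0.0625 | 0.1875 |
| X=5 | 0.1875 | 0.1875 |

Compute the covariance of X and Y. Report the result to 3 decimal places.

E[X] = 0.25,  E[Y] = 2.875
E[XY] = -0.125
Cov(X,Y) = E[XY] − E[X]E[Y] = -0.125 − (0.25)(2.875) = -0.84375

-0.844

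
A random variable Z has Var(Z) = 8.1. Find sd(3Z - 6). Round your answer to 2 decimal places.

8.54

Var(3Z - 6) = (3)²·8.1 = 72.9
sd(3Z - 6) = √72.9 ≈ 8.54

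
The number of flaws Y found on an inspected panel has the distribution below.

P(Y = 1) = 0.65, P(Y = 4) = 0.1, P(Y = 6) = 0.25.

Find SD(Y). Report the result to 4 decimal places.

E[Y] = (1)(0.65) + (4)(0.1) + (6)(0.25) = 2.55
E[Y²] = (1)²(0.65) + (4)²(0.1) + (6)²(0.25) = 11.25
var(Y) = E[Y²] − (E[Y])² = 11.25 − (2.55)² = 4.7475
SD(Y) = √4.7475 ≈ 2.1789

2.1789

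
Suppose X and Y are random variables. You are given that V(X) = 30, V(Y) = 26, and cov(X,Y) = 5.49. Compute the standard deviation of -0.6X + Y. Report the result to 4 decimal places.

5.4965

V(-0.6X + Y) = (-0.6)²·V(X) + (1)²·V(Y) + 2·(-0.6)·(1)·cov(X,Y)
= 0.36·30 + 1·26 + -1.2·5.49 = 30.212
SD(-0.6X + Y) = √30.212 ≈ 5.4965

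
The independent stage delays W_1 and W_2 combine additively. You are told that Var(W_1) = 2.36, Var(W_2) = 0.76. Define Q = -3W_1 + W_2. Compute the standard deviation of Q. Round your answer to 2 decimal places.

By independence, Var(Q) = (-3)²Var(W_1) + (1)²Var(W_2)
= (-3)²·2.36 + (1)²·0.76 = 22
SD(Q) = √22 ≈ 4.69

4.69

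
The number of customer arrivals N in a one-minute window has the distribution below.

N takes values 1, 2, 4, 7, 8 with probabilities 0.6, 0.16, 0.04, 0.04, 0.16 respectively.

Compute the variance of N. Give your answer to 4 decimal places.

7.1104

E[N] = (1)(0.6) + (2)(0.16) + (4)(0.04) + (7)(0.04) + (8)(0.16) = 2.64
E[N²] = (1)²(0.6) + (2)²(0.16) + (4)²(0.04) + (7)²(0.04) + (8)²(0.16) = 14.08
var(N) = E[N²] − (E[N])² = 14.08 − (2.64)² = 7.1104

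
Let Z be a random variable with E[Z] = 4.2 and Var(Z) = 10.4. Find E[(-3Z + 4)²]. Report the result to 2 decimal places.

E[-3Z + 4] = -3·4.2 + 4 = -8.6
Var(-3Z + 4) = (-3)²·10.4 = 93.6
E[(-3Z + 4)²] = Var((-3Z + 4)) + (E[(-3Z + 4)])² = 93.6 + (-8.6)² = 167.56

167.56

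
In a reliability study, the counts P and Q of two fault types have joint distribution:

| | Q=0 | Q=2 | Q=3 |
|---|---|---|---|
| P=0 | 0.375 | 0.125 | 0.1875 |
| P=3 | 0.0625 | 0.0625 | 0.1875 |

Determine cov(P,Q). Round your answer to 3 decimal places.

0.656

E[P] = 0.9375,  E[Q] = 1.5
E[PQ] = 2.0625
cov(P,Q) = E[PQ] − E[P]E[Q] = 2.0625 − (0.9375)(1.5) = 0.65625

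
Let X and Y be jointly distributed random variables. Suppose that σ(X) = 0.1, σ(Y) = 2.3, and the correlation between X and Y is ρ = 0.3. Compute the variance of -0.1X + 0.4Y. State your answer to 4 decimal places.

V(X) = (0.1)² = 0.01;  V(Y) = (2.3)² = 5.29
Cov(X,Y) = ρ·σ(X)·σ(Y) = 0.3·0.1·2.3 = 0.069
V(-0.1X + 0.4Y) = (-0.1)²·V(X) + (0.4)²·V(Y) + 2·(-0.1)·(0.4)·Cov(X,Y)
= 0.01·0.01 + 0.16·5.29 + -0.08·0.069 = 0.84098

0.8410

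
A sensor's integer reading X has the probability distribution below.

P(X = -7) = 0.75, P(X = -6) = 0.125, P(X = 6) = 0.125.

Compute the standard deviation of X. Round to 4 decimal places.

4.2647

E[X] = (-7)(0.75) + (-6)(0.125) + (6)(0.125) = -5.25
E[X²] = (-7)²(0.75) + (-6)²(0.125) + (6)²(0.125) = 45.75
Var(X) = E[X²] − (E[X])² = 45.75 − (-5.25)² = 18.1875
sd(X) = √18.1875 ≈ 4.2647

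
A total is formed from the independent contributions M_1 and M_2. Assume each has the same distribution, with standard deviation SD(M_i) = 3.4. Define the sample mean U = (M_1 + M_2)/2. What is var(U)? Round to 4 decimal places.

5.7800

var(M_i) = (3.4)² = 11.56
By independence, var(U) = (0.5)²var(M_1) + (0.5)²var(M_2)
= (0.5)²·11.56 + (0.5)²·11.56 = 5.78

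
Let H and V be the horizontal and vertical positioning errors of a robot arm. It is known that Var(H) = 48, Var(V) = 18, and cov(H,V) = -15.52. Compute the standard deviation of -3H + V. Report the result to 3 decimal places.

23.305

Var(-3H + V) = (-3)²·Var(H) + (1)²·Var(V) + 2·(-3)·(1)·cov(H,V)
= 9·48 + 1·18 + -6·-15.52 = 543.12
sd(-3H + V) = √543.12 ≈ 23.305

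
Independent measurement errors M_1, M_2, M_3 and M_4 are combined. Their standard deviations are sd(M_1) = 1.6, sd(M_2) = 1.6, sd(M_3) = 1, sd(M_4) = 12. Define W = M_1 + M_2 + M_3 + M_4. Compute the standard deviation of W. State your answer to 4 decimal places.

V(M_1) = 2.56, V(M_2) = 2.56, V(M_3) = 1, V(M_4) = 144
By independence, V(W) = (1)²V(M_1) + (1)²V(M_2) + (1)²V(M_3) + (1)²V(M_4)
= (1)²·2.56 + (1)²·2.56 + (1)²·1 + (1)²·144 = 150.12
sd(W) = √150.12 ≈ 12.2523

12.2523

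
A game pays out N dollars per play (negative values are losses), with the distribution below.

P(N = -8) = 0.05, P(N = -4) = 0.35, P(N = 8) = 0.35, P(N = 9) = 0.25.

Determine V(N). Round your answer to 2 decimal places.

E[N] = (-8)(0.05) + (-4)(0.35) + (8)(0.35) + (9)(0.25) = 3.25
E[N²] = (-8)²(0.05) + (-4)²(0.35) + (8)²(0.35) + (9)²(0.25) = 51.45
V(N) = E[N²] − (E[N])² = 51.45 − (3.25)² = 40.8875

40.89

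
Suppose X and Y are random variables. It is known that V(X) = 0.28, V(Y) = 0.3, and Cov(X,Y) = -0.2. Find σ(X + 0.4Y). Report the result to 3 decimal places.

0.410

V(X + 0.4Y) = (1)²·V(X) + (0.4)²·V(Y) + 2·(1)·(0.4)·Cov(X,Y)
= 1·0.28 + 0.16·0.3 + 0.8·-0.2 = 0.168
σ(X + 0.4Y) = √0.168 ≈ 0.410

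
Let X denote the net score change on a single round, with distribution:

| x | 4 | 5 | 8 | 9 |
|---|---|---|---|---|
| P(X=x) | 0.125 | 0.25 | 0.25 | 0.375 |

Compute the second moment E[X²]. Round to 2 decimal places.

E[X²] = (4)²(0.125) + (5)²(0.25) + (8)²(0.25) + (9)²(0.375) = 54.625

54.63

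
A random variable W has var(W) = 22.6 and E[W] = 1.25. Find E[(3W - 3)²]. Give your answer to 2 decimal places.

203.96

E[3W - 3] = 3·1.25 − 3 = 0.75
var(3W - 3) = (3)²·22.6 = 203.4
E[(3W - 3)²] = var((3W - 3)) + (E[(3W - 3)])² = 203.4 + (0.75)² = 203.9625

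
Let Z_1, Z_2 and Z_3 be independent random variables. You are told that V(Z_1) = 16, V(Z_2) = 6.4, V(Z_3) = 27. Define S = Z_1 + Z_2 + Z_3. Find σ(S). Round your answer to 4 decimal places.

By independence, V(S) = (1)²V(Z_1) + (1)²V(Z_2) + (1)²V(Z_3)
= (1)²·16 + (1)²·6.4 + (1)²·27 = 49.4
σ(S) = √49.4 ≈ 7.0285

7.0285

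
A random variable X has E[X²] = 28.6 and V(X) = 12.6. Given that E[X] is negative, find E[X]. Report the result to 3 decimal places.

-4.000

(E[X])² = E[X²] − V(X) = 28.6 − 12.6 = 16
E[X] = −√16 = -4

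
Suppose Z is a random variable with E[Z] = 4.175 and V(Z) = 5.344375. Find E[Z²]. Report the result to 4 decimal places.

22.7750

E[Z²] = V(Z) + (E[Z])² = 5.344375 + (4.175)² = 22.775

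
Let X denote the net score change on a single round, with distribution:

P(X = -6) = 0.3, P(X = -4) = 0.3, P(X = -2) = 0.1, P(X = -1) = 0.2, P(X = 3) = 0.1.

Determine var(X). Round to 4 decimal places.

7.4900

E[X] = (-6)(0.3) + (-4)(0.3) + (-2)(0.1) + (-1)(0.2) + (3)(0.1) = -3.1
E[X²] = (-6)²(0.3) + (-4)²(0.3) + (-2)²(0.1) + (-1)²(0.2) + (3)²(0.1) = 17.1
var(X) = E[X²] − (E[X])² = 17.1 − (-3.1)² = 7.49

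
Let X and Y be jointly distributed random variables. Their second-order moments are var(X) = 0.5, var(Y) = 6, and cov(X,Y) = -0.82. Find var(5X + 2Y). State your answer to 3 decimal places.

20.100

var(5X + 2Y) = (5)²·var(X) + (2)²·var(Y) + 2·(5)·(2)·cov(X,Y)
= 25·0.5 + 4·6 + 20·-0.82 = 20.1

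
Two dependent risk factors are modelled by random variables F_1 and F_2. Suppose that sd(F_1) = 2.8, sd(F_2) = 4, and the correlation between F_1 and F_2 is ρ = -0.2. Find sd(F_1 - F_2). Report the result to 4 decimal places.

Var(F_1) = (2.8)² = 7.84;  Var(F_2) = (4)² = 16
Cov(F_1,F_2) = ρ·sd(F_1)·sd(F_2) = -0.2·2.8·4 = -2.24
Var(F_1 - F_2) = (1)²·Var(F_1) + (-1)²·Var(F_2) + 2·(1)·(-1)·Cov(F_1,F_2)
= 1·7.84 + 1·16 + -2·-2.24 = 28.32
sd(F_1 - F_2) = √28.32 ≈ 5.3217

5.3217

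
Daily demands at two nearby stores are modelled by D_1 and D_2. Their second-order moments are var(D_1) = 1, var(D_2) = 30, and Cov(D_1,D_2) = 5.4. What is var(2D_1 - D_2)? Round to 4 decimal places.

var(2D_1 - D_2) = (2)²·var(D_1) + (-1)²·var(D_2) + 2·(2)·(-1)·Cov(D_1,D_2)
= 4·1 + 1·30 + -4·5.4 = 12.4

12.4000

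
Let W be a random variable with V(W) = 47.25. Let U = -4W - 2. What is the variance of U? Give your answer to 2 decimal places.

V(-4W - 2) = (-4)²·V(W) = 16·47.25 = 756

756.00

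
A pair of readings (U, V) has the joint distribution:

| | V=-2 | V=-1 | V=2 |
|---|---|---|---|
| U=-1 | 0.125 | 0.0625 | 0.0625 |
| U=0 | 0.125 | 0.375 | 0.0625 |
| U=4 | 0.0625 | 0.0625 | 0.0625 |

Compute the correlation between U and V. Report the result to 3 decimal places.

0.130

E[U] = 0.5,  E[V] = -0.75
E[UV] = -0.0625
cov(U,V) = E[UV] − E[U]E[V] = -0.0625 − (0.5)(-0.75) = 0.3125
Var(U) = 3,  Var(V) = 1.9375
ρ = 0.3125 / √(3·1.9375) ≈ 0.130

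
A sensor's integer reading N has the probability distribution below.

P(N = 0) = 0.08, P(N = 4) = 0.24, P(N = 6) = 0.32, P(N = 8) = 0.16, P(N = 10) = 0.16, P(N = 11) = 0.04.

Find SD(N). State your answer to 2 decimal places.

E[N] = (0)(0.08) + (4)(0.24) + (6)(0.32) + (8)(0.16) + (10)(0.16) + (11)(0.04) = 6.2
E[N²] = (0)²(0.08) + (4)²(0.24) + (6)²(0.32) + (8)²(0.16) + (10)²(0.16) + (11)²(0.04) = 46.44
Var(N) = E[N²] − (E[N])² = 46.44 − (6.2)² = 8
SD(N) = √8 ≈ 2.83

2.83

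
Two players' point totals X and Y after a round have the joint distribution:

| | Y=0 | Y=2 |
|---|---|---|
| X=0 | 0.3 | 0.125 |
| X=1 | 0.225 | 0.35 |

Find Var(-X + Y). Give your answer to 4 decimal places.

E[X] = 0.575,  E[Y] = 0.95,  E[XY] = 0.7
Var(X) = 0.575 − (0.575)² = 0.244375;  Var(Y) = 1.9 − (0.95)² = 0.9975
cov(X,Y) = 0.7 − (0.575)(0.95) = 0.15375
Var(-X + Y) = (-1)²·0.244375 + (1)²·0.9975 + 2·(-1)·(1)·0.15375 = 0.934375

0.9344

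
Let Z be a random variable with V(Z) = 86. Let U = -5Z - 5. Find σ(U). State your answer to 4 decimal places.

V(-5Z - 5) = (-5)²·86 = 2150
σ(U) = √2150 ≈ 46.3681

46.3681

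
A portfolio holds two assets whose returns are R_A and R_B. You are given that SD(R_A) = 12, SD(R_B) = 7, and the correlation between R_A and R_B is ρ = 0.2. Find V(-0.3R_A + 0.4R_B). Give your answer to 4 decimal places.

16.7680

V(R_A) = (12)² = 144;  V(R_B) = (7)² = 49
Cov(R_A,R_B) = ρ·SD(R_A)·SD(R_B) = 0.2·12·7 = 16.8
V(-0.3R_A + 0.4R_B) = (-0.3)²·V(R_A) + (0.4)²·V(R_B) + 2·(-0.3)·(0.4)·Cov(R_A,R_B)
= 0.09·144 + 0.16·49 + -0.24·16.8 = 16.768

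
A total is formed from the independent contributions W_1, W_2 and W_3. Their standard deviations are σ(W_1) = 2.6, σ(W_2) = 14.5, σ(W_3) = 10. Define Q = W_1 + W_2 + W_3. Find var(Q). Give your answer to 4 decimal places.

var(W_1) = 6.76, var(W_2) = 210.25, var(W_3) = 100
By independence, var(Q) = (1)²var(W_1) + (1)²var(W_2) + (1)²var(W_3)
= (1)²·6.76 + (1)²·210.25 + (1)²·100 = 317.01

317.0100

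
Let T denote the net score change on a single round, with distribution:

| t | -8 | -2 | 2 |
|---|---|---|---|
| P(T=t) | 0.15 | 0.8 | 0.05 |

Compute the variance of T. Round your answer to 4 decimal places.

E[T] = (-8)(0.15) + (-2)(0.8) + (2)(0.05) = -2.7
E[T²] = (-8)²(0.15) + (-2)²(0.8) + (2)²(0.05) = 13
var(T) = E[T²] − (E[T])² = 13 − (-2.7)² = 5.71

5.7100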